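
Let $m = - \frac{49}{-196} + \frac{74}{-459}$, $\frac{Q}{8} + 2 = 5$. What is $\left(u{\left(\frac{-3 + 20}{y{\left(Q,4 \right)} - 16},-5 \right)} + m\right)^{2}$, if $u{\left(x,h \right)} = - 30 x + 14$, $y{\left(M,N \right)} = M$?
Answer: $\frac{2078356921}{842724} \approx 2466.2$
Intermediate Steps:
$Q = 24$ ($Q = -16 + 8 \cdot 5 = -16 + 40 = 24$)
$m = \frac{163}{1836}$ ($m = \left(-49\right) \left(- \frac{1}{196}\right) + 74 \left(- \frac{1}{459}\right) = \frac{1}{4} - \frac{74}{459} = \frac{163}{1836} \approx 0.08878$)
$u{\left(x,h \right)} = 14 - 30 x$
$\left(u{\left(\frac{-3 + 20}{y{\left(Q,4 \right)} - 16},-5 \right)} + m\right)^{2} = \left(\left(14 - 30 \frac{-3 + 20}{24 - 16}\right) + \frac{163}{1836}\right)^{2} = \left(\left(14 - 30 \cdot \frac{17}{8}\right) + \frac{163}{1836}\right)^{2} = \left(\left(14 - 30 \cdot 17 \cdot \frac{1}{8}\right) + \frac{163}{1836}\right)^{2} = \left(\left(14 - \frac{255}{4}\right) + \frac{163}{1836}\right)^{2} = \left(- \frac{199}{4} + \frac{163}{1836}\right)^{2} = \left(- \frac{45589}{918}\right)^{2} = \frac{2078356921}{842724}$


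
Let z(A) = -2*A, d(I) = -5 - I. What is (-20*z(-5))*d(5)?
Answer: 2000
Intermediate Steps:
(-20*z(-5))*d(5) = (-(-40)*(-5))*(-5 - 1*5) = (-20*10)*(-5 - 5) = -200*(-10) = 2000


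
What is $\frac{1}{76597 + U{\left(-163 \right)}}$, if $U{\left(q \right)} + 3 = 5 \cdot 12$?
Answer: $\frac{1}{76654} \approx 1.3046 \cdot 10^{-5}$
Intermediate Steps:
$U{\left(q \right)} = 57$ ($U{\left(q \right)} = -3 + 5 \cdot 12 = -3 + 60 = 57$)
$\frac{1}{76597 + U{\left(-163 \right)}} = \frac{1}{76597 + 57} = \frac{1}{76654}$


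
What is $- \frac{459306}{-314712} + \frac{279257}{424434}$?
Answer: $\frac{872933987}{412266892} \approx 2.1174$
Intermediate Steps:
$- \frac{459306}{-314712} + \frac{279257}{424434} = \left(-459306\right) \left(- \frac{1}{314712}\right) + 279257 \cdot \frac{1}{424434} = \frac{25517}{17484} + \frac{279257}{424434} = \frac{872933987}{412266892}$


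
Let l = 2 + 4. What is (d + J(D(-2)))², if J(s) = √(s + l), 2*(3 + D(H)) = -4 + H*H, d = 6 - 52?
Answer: (46 - √3)² ≈ 1959.7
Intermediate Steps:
l = 6
d = -46
D(H) = -5 + H²/2 (D(H) = -3 + (-4 + H*H)/2 = -3 + (-4 + H²)/2 = -3 + (-2 + H²/2) = -5 + H²/2)
J(s) = √(6 + s) (J(s) = √(s + 6) = √(6 + s))
(d + J(D(-2)))² = (-46 + √(6 + (-5 + (½)*(-2)²)))² = (-46 + √(6 + (-5 + (½)*4)))² = (-46 + √(6 + (-5 + 2)))² = (-46 + √(6 - 3))² = (-46 + √3)²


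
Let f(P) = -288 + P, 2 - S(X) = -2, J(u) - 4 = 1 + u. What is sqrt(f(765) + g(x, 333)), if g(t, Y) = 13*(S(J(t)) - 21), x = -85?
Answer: 16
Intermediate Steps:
J(u) = 5 + u (J(u) = 4 + (1 + u) = 5 + u)
S(X) = 4 (S(X) = 2 - 1*(-2) = 2 + 2 = 4)
g(t, Y) = -221 (g(t, Y) = 13*(4 - 21) = 13*(-17) = -221)
sqrt(f(765) + g(x, 333)) = sqrt((-288 + 765) - 221) = sqrt(477 - 221) = sqrt(256) = 16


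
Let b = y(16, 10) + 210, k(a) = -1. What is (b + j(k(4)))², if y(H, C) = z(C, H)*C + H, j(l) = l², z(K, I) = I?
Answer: 149769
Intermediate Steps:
y(H, C) = H + C*H (y(H, C) = H*C + H = C*H + H = H + C*H)
b = 386 (b = 16*(1 + 10) + 210 = 16*11 + 210 = 176 + 210 = 386)
(b + j(k(4)))² = (386 + (-1)²)² = (386 + 1)² = 387² = 149769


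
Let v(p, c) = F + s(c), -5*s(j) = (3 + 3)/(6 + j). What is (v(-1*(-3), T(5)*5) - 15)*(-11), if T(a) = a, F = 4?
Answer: 18821/155 ≈ 121.43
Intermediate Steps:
s(j) = -6/(5*(6 + j)) (s(j) = -(3 + 3)/(5*(6 + j)) = -6/(5*(6 + j)))
v(p, c) = 4 - 6/(30 + 5*c)
(v(-1*(-3), T(5)*5) - 15)*(-11) = (2*(57 + 10*(5*5))/(5*(6 + 5*5)) - 15)*(-11) = (2*(57 + 10*25)/(5*(6 + 25)) - 15)*(-11) = ((⅖)*(57 + 250)/31 - 15)*(-11) = ((⅖)*(1/31)*307 - 15)*(-11) = (614/155 - 15)*(-11) = -1711/155*(-11) = 18821/155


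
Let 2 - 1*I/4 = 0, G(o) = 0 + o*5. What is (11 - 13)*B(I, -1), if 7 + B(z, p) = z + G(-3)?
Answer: 28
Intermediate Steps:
G(o) = 5*o (G(o) = 0 + 5*o = 5*o)
I = 8 (I = 8 - 4*0 = 8 + 0 = 8)
B(z, p) = -22 + z (B(z, p) = -7 + (z + 5*(-3)) = -7 + (z - 15) = -7 + (-15 + z) = -22 + z)
(11 - 13)*B(I, -1) = (11 - 13)*(-22 + 8) = -2*(-14) = 28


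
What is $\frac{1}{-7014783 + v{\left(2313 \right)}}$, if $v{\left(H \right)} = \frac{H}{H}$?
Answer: $- \frac{1}{7014782} \approx -1.4256 \cdot 10^{-7}$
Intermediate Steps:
$v{\left(H \right)} = 1$
$\frac{1}{-7014783 + v{\left(2313 \right)}} = \frac{1}{-7014783 + 1} = \frac{1}{-7014782} = - \frac{1}{7014782}$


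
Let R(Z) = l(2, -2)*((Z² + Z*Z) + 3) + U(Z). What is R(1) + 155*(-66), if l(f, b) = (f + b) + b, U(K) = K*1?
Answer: -10239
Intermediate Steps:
U(K) = K
l(f, b) = f + 2*b (l(f, b) = (b + f) + b = f + 2*b)
R(Z) = -6 + Z - 4*Z² (R(Z) = (2 + 2*(-2))*((Z² + Z*Z) + 3) + Z = (2 - 4)*((Z² + Z²) + 3) + Z = -2*(2*Z² + 3) + Z = -2*(3 + 2*Z²) + Z = (-6 - 4*Z²) + Z = -6 + Z - 4*Z²)
R(1) + 155*(-66) = (-6 + 1 - 4*1²) + 155*(-66) = (-6 + 1 - 4*1) - 10230 = (-6 + 1 - 4) - 10230 = -9 - 10230 = -10239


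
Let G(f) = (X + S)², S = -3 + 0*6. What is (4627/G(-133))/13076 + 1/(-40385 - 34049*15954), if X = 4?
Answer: 98118842741/277285928406 ≈ 0.35385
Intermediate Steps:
S = -3 (S = -3 + 0 = -3)
G(f) = 1 (G(f) = (4 - 3)² = 1² = 1)
(4627/G(-133))/13076 + 1/(-40385 - 34049*15954) = (4627/1)/13076 + 1/(-40385 - 34049*15954) = (4627*1)*(1/13076) + (1/15954)/(-74434) = 4627*(1/13076) - 1/74434*1/15954 = 661/1868 - 1/1187520036 = 98118842741/277285928406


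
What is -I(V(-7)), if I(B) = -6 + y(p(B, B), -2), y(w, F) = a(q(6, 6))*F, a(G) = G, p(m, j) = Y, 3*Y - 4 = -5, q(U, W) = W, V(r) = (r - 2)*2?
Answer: 18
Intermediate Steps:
V(r) = -4 + 2*r (V(r) = (-2 + r)*2 = -4 + 2*r)
Y = -1/3 (Y = 4/3 + (1/3)*(-5) = 4/3 - 5/3 = -1/3 ≈ -0.33333)
p(m, j) = -1/3
y(w, F) = 6*F
I(B) = -18 (I(B) = -6 + 6*(-2) = -6 - 12 = -18)
-I(V(-7)) = -1*(-18) = 18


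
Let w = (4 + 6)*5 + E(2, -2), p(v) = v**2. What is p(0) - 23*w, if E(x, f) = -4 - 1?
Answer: -1035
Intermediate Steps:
E(x, f) = -5
w = 45 (w = (4 + 6)*5 - 5 = 10*5 - 5 = 50 - 5 = 45)
p(0) - 23*w = 0**2 - 23*45 = 0 - 1035 = -1035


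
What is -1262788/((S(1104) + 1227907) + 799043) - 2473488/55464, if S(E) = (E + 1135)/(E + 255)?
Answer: -287863371528330/6365943664879 ≈ -45.219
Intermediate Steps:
S(E) = (1135 + E)/(255 + E)
-1262788/((S(1104) + 1227907) + 799043) - 2473488/55464 = -1262788/(((1135 + 1104)/(255 + 1104) + 1227907) + 799043) - 2473488/55464 = -1262788/((2239/1359 + 1227907) + 799043) - 2473488*1/55464 = -1262788/(((1/1359)*2239 + 1227907) + 799043) - 103062/2311 = -1262788/((2239/1359 + 1227907) + 799043) - 103062/2311 = -1262788/(1668727852/1359 + 799043) - 103062/2311 = -1262788/2754627289/1359 - 103062/2311 = -1262788*1359/2754627289 - 103062/2311 = -1716128892/2754627289 - 103062/2311 = -287863371528330/6365943664879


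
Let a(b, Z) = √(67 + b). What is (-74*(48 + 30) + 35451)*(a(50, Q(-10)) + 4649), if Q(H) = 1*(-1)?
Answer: 137977671 + 89037*√13 ≈ 1.3830e+8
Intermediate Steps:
Q(H) = -1
(-74*(48 + 30) + 35451)*(a(50, Q(-10)) + 4649) = (-74*(48 + 30) + 35451)*(√(67 + 50) + 4649) = (-74*78 + 35451)*(√117 + 4649) = (-5772 + 35451)*(3*√13 + 4649) = 29679*(4649 + 3*√13) = 137977671 + 89037*√13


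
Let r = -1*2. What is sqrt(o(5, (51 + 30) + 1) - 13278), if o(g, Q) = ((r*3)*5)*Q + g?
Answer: I*sqrt(15733) ≈ 125.43*I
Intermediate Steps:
r = -2
o(g, Q) = g - 30*Q (o(g, Q) = (-2*3*5)*Q + g = (-6*5)*Q + g = -30*Q + g = g - 30*Q)
sqrt(o(5, (51 + 30) + 1) - 13278) = sqrt((5 - 30*((51 + 30) + 1)) - 13278) = sqrt((5 - 30*(81 + 1)) - 13278) = sqrt((5 - 30*82) - 13278) = sqrt((5 - 2460) - 13278) = sqrt(-2455 - 13278) = sqrt(-15733) = I*sqrt(15733)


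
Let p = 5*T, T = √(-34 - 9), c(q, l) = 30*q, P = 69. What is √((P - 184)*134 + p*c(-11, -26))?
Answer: √(-15410 - 1650*I*√43) ≈ 41.347 - 130.84*I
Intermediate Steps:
T = I*√43 (T = √(-43) = I*√43 ≈ 6.5574*I)
p = 5*I*√43 (p = 5*(I*√43) = 5*I*√43 ≈ 32.787*I)
√((P - 184)*134 + p*c(-11, -26)) = √((69 - 184)*134 + (5*I*√43)*(30*(-11))) = √(-115*134 + (5*I*√43)*(-330)) = √(-15410 - 1650*I*√43)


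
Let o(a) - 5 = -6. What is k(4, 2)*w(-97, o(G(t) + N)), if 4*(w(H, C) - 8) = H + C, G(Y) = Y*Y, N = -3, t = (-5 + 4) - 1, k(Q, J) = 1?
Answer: -33/2 ≈ -16.500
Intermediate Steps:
t = -2 (t = -1 - 1 = -2)
G(Y) = Y**2
o(a) = -1 (o(a) = 5 - 6 = -1)
w(H, C) = 8 + C/4 + H/4 (w(H, C) = 8 + (H + C)/4 = 8 + (C + H)/4 = 8 + (C/4 + H/4) = 8 + C/4 + H/4)
k(4, 2)*w(-97, o(G(t) + N)) = 1*(8 + (1/4)*(-1) + (1/4)*(-97)) = 1*(8 - 1/4 - 97/4) = 1*(-33/2) = -33/2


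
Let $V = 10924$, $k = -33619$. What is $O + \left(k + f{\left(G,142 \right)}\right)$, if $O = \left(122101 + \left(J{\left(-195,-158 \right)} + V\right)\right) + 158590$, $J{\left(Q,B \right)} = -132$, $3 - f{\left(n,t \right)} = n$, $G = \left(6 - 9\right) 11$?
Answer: $257900$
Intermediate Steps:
$G = -33$ ($G = \left(-3\right) 11 = -33$)
$f{\left(n,t \right)} = 3 - n$
$O = 291483$ ($O = \left(122101 + \left(-132 + 10924\right)\right) + 158590 = \left(122101 + 10792\right) + 158590 = 132893 + 158590 = 291483$)
$O + \left(k + f{\left(G,142 \right)}\right) = 291483 + \left(-33619 + \left(3 - -33\right)\right) = 291483 + \left(-33619 + \left(3 + 33\right)\right) = 291483 + \left(-33619 + 36\right) = 291483 - 33583 = 257900$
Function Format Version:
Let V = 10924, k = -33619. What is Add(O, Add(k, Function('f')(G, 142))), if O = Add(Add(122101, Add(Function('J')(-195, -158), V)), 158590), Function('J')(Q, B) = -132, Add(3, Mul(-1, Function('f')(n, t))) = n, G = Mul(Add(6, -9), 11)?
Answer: 257900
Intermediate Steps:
G = -33 (G = Mul(-3, 11) = -33)
Function('f')(n, t) = Add(3, Mul(-1, n))
O = 291483 (O = Add(Add(122101, Add(-132, 10924)), 158590) = Add(Add(122101, 10792), 158590) = Add(132893, 158590) = 291483)
Add(O, Add(k, Function('f')(G, 142))) = Add(291483, Add(-33619, Add(3, Mul(-1, -33)))) = Add(291483, Add(-33619, Add(3, 33))) = Add(291483, Add(-33619, 36)) = Add(291483, -33583) = 257900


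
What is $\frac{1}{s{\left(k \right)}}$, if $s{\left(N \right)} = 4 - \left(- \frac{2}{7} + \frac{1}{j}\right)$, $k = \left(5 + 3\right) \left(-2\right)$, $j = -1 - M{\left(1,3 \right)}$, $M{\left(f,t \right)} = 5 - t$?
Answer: $\frac{21}{97} \approx 0.21649$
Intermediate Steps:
$j = -3$ ($j = -1 - \left(5 - 3\right) = -1 - 2 = -3$)
$k = -16$ ($k = 8 \left(-2\right) = -16$)
$s{\left(N \right)} = \frac{97}{21}$ ($s{\left(N \right)} = 4 - \left(- \frac{1}{3} - \frac{2}{7}\right) = 4 - - \frac{13}{21} = 4 + \left(\frac{2}{7} + \frac{1}{3}\right) = 4 + \frac{13}{21} = \frac{97}{21}$)
$\frac{1}{s{\left(k \right)}} = \frac{1}{\frac{97}{21}} = \frac{21}{97}$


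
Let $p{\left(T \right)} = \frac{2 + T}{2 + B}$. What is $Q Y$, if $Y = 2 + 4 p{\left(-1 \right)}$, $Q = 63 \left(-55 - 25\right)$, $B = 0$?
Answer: $-20160$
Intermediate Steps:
$Q = -5040$ ($Q = 63 \left(-80\right) = -5040$)
$p{\left(T \right)} = 1 + \frac{T}{2}$ ($p{\left(T \right)} = \frac{2 + T}{2 + 0} = \frac{2 + T}{2} = \left(2 + T\right) \frac{1}{2} = 1 + \frac{T}{2}$)
$Y = 4$ ($Y = 2 + 4 \left(1 + \frac{1}{2} \left(-1\right)\right) = 2 + 4 \left(1 - \frac{1}{2}\right) = 2 + 4 \cdot \frac{1}{2} = 2 + 2 = 4$)
$Q Y = \left(-5040\right) 4 = -20160$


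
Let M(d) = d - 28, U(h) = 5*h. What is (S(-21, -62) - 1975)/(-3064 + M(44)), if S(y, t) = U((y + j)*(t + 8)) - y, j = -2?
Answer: -532/381 ≈ -1.3963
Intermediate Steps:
S(y, t) = -y + 5*(-2 + y)*(8 + t) (S(y, t) = 5*((y - 2)*(t + 8)) - y = 5*((-2 + y)*(8 + t)) - y = 5*(-2 + y)*(8 + t) - y = -y + 5*(-2 + y)*(8 + t))
M(d) = -28 + d
(S(-21, -62) - 1975)/(-3064 + M(44)) = ((-80 - 10*(-62) + 39*(-21) + 5*(-62)*(-21)) - 1975)/(-3064 + (-28 + 44)) = ((-80 + 620 - 819 + 6510) - 1975)/(-3064 + 16) = (6231 - 1975)/(-3048) = 4256*(-1/3048) = -532/381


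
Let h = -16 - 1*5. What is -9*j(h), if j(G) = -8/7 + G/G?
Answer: 9/7 ≈ 1.2857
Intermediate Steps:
h = -21 (h = -16 - 5 = -21)
j(G) = -1/7 (j(G) = -8*1/7 + 1 = -8/7 + 1 = -1/7)
-9*j(h) = -9*(-1/7) = 9/7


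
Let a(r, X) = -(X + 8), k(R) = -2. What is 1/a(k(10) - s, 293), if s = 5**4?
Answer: -1/301 ≈ -0.0033223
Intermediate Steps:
s = 625
a(r, X) = -8 - X (a(r, X) = -(8 + X) = -8 - X)
1/a(k(10) - s, 293) = 1/(-8 - 1*293) = 1/(-8 - 293) = 1/(-301) = -1/301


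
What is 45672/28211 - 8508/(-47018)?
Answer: 1193712642/663212399 ≈ 1.7999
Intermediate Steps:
45672/28211 - 8508/(-47018) = 45672*(1/28211) - 8508*(-1/47018) = 45672/28211 + 4254/23509 = 1193712642/663212399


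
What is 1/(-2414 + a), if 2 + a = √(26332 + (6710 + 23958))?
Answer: -302/722507 - 5*√570/2890028 ≈ -0.00045929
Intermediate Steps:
a = -2 + 10*√570 (a = -2 + √(26332 + (6710 + 23958)) = -2 + √(26332 + 30668) = -2 + √57000 = -2 + 10*√570 ≈ 236.75)
1/(-2414 + a) = 1/(-2414 + (-2 + 10*√570)) = 1/(-2416 + 10*√570)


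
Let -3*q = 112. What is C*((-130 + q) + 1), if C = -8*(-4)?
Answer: -15968/3 ≈ -5322.7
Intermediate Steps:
q = -112/3 (q = -⅓*112 = -112/3 ≈ -37.333)
C = 32
C*((-130 + q) + 1) = 32*((-130 - 112/3) + 1) = 32*(-502/3 + 1) = 32*(-499/3) = -15968/3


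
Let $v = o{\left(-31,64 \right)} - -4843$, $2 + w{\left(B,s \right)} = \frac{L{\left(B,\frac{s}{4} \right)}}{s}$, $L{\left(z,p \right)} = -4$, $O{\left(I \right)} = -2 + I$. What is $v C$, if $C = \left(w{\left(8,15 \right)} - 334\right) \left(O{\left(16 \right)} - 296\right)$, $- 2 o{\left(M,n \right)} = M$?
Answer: $\frac{2303589756}{5} \approx 4.6072 \cdot 10^{8}$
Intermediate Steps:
$o{\left(M,n \right)} = - \frac{M}{2}$
$w{\left(B,s \right)} = -2 - \frac{4}{s}$
$C = \frac{474136}{5}$ ($C = \left(\left(-2 - \frac{4}{15}\right) - 334\right) \left(\left(-2 + 16\right) - 296\right) = \left(\left(-2 - \frac{4}{15}\right) - 334\right) \left(14 - 296\right) = \left(\left(-2 - \frac{4}{15}\right) - 334\right) \left(-282\right) = \left(- \frac{34}{15} - 334\right) \left(-282\right) = \left(- \frac{5044}{15}\right) \left(-282\right) = \frac{474136}{5} \approx 94827.0$)
$v = \frac{9717}{2}$ ($v = \left(- \frac{1}{2}\right) \left(-31\right) - -4843 = \frac{31}{2} + 4843 = \frac{9717}{2} \approx 4858.5$)
$v C = \frac{9717}{2} \cdot \frac{474136}{5} = \frac{2303589756}{5}$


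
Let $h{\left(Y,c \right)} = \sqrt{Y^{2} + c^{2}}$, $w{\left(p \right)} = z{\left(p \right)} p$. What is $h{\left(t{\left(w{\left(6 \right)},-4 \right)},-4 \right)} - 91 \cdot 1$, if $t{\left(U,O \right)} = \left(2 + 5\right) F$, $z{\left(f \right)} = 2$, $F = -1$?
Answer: $-91 + \sqrt{65} \approx -82.938$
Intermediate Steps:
$w{\left(p \right)} = 2 p$
$t{\left(U,O \right)} = -7$ ($t{\left(U,O \right)} = \left(2 + 5\right) \left(-1\right) = 7 \left(-1\right) = -7$)
$h{\left(t{\left(w{\left(6 \right)},-4 \right)},-4 \right)} - 91 \cdot 1 = \sqrt{\left(-7\right)^{2} + \left(-4\right)^{2}} - 91 \cdot 1 = \sqrt{49 + 16} - 91 = \sqrt{65} - 91 = -91 + \sqrt{65}$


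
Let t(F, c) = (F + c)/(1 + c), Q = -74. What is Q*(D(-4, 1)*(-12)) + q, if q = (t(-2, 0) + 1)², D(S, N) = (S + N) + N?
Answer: -1775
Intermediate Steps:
D(S, N) = S + 2*N (D(S, N) = (N + S) + N = S + 2*N)
t(F, c) = (F + c)/(1 + c)
q = 1 (q = ((-2 + 0)/(1 + 0) + 1)² = (-2/1 + 1)² = (1*(-2) + 1)² = (-2 + 1)² = (-1)² = 1)
Q*(D(-4, 1)*(-12)) + q = -74*(-4 + 2*1)*(-12) + 1 = -74*(-4 + 2)*(-12) + 1 = -(-148)*(-12) + 1 = -74*24 + 1 = -1776 + 1 = -1775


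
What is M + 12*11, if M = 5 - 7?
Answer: 130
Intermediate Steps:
M = -2
M + 12*11 = -2 + 12*11 = -2 + 132 = 130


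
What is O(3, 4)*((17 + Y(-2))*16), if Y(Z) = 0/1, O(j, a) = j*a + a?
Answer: 4352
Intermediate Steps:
O(j, a) = a + a*j (O(j, a) = a*j + a = a + a*j)
Y(Z) = 0 (Y(Z) = 0*1 = 0)
O(3, 4)*((17 + Y(-2))*16) = (4*(1 + 3))*((17 + 0)*16) = (4*4)*(17*16) = 16*272 = 4352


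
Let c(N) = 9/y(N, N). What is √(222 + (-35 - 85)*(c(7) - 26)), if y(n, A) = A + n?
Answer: √159978/7 ≈ 57.139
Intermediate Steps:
c(N) = 9/(2*N) (c(N) = 9/(N + N) = 9/((2*N)) = 9*(1/(2*N)) = 9/(2*N))
√(222 + (-35 - 85)*(c(7) - 26)) = √(222 + (-35 - 85)*((9/2)/7 - 26)) = √(222 - 120*((9/2)*(⅐) - 26)) = √(222 - 120*(9/14 - 26)) = √(222 - 120*(-355/14)) = √(222 + 21300/7) = √(22854/7) = √159978/7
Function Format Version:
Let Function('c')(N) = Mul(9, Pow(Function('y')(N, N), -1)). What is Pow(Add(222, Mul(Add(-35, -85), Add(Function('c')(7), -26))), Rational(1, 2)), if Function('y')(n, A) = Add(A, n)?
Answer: Mul(Rational(1, 7), Pow(159978, Rational(1, 2))) ≈ 57.139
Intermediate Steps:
Function('c')(N) = Mul(Rational(9, 2), Pow(N, -1)) (Function('c')(N) = Mul(9, Pow(Add(N, N), -1)) = Mul(9, Pow(Mul(2, N), -1)) = Mul(9, Mul(Rational(1, 2), Pow(N, -1))) = Mul(Rational(9, 2), Pow(N, -1)))
Pow(Add(222, Mul(Add(-35, -85), Add(Function('c')(7), -26))), Rational(1, 2)) = Pow(Add(222, Mul(Add(-35, -85), Add(Mul(Rational(9, 2), Pow(7, -1)), -26))), Rational(1, 2)) = Pow(Add(222, Mul(-120, Add(Mul(Rational(9, 2), Rational(1, 7)), -26))), Rational(1, 2)) = Pow(Add(222, Mul(-120, Add(Rational(9, 14), -26))), Rational(1, 2)) = Pow(Add(222, Mul(-120, Rational(-355, 14))), Rational(1, 2)) = Pow(Add(222, Rational(21300, 7)), Rational(1, 2)) = Pow(Rational(22854, 7), Rational(1, 2)) = Mul(Rational(1, 7), Pow(159978, Rational(1, 2)))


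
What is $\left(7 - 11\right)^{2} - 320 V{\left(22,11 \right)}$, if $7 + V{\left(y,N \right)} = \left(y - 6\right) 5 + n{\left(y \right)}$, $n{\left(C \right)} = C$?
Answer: $-30384$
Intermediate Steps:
$V{\left(y,N \right)} = -37 + 6 y$ ($V{\left(y,N \right)} = -7 + \left(\left(y - 6\right) 5 + y\right) = -7 + \left(\left(-6 + y\right) 5 + y\right) = -7 + \left(\left(-30 + 5 y\right) + y\right) = -7 + \left(-30 + 6 y\right) = -37 + 6 y$)
$\left(7 - 11\right)^{2} - 320 V{\left(22,11 \right)} = \left(7 - 11\right)^{2} - 320 \left(-37 + 6 \cdot 22\right) = \left(-4\right)^{2} - 320 \left(-37 + 132\right) = 16 - 30400 = -30384$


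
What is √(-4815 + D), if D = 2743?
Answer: 2*I*√518 ≈ 45.519*I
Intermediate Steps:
√(-4815 + D) = √(-4815 + 2743) = √(-2072) = 2*I*√518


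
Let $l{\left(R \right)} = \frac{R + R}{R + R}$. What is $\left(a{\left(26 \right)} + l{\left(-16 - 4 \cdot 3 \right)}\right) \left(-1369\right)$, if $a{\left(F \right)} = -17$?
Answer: $21904$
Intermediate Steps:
$l{\left(R \right)} = 1$ ($l{\left(R \right)} = \frac{2 R}{2 R} = 2 R \frac{1}{2 R} = 1$)
$\left(a{\left(26 \right)} + l{\left(-16 - 4 \cdot 3 \right)}\right) \left(-1369\right) = \left(-17 + 1\right) \left(-1369\right) = \left(-16\right) \left(-1369\right) = 21904$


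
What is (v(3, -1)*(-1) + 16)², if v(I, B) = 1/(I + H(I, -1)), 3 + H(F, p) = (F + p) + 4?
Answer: 9025/36 ≈ 250.69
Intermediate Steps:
H(F, p) = 1 + F + p (H(F, p) = -3 + ((F + p) + 4) = -3 + (4 + F + p) = 1 + F + p)
v(I, B) = 1/(2*I) (v(I, B) = 1/(I + (1 + I - 1)) = 1/(I + I) = 1/(2*I))
(v(3, -1)*(-1) + 16)² = (((½)/3)*(-1) + 16)² = (((½)*(⅓))*(-1) + 16)² = ((⅙)*(-1) + 16)² = (-⅙ + 16)² = (95/6)² = 9025/36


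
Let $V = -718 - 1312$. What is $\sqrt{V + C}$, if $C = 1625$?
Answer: $9 i \sqrt{5} \approx 20.125 i$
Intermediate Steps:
$V = -2030$ ($V = -718 - 1312 = -2030$)
$\sqrt{V + C} = \sqrt{-2030 + 1625} = \sqrt{-405} = 9 i \sqrt{5}$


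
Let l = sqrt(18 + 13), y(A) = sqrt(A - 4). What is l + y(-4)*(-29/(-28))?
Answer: sqrt(31) + 29*I*sqrt(2)/14 ≈ 5.5678 + 2.9294*I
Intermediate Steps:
y(A) = sqrt(-4 + A)
l = sqrt(31) ≈ 5.5678
l + y(-4)*(-29/(-28)) = sqrt(31) + sqrt(-4 - 4)*(-29/(-28)) = sqrt(31) + sqrt(-8)*(-29*(-1/28)) = sqrt(31) + (2*I*sqrt(2))*(29/28) = sqrt(31) + 29*I*sqrt(2)/14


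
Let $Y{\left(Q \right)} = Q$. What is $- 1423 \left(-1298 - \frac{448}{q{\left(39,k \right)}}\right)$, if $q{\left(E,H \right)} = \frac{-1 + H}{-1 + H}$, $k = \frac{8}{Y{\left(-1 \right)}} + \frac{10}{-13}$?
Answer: $2484558$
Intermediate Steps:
$k = - \frac{114}{13}$ ($k = \frac{8}{-1} + \frac{10}{-13} = 8 \left(-1\right) + 10 \left(- \frac{1}{13}\right) = -8 - \frac{10}{13} = - \frac{114}{13} \approx -8.7692$)
$q{\left(E,H \right)} = 1$
$- 1423 \left(-1298 - \frac{448}{q{\left(39,k \right)}}\right) = - 1423 \left(-1298 - \frac{448}{1}\right) = - 1423 \left(-1298 - 448\right) = \left(-1423\right) \left(-1746\right) = 2484558$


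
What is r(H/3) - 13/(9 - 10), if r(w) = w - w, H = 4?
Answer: 13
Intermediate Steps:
r(w) = 0
r(H/3) - 13/(9 - 10) = 0 - 13/(9 - 10) = 0 - 13/(-1) = 0 - 1*(-13) = 0 + 13 = 13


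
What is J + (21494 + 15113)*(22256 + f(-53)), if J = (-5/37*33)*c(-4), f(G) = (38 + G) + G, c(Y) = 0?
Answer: 812236116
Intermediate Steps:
f(G) = 38 + 2*G
J = 0 (J = (-5/37*33)*0 = (-5*1/37*33)*0 = -5/37*33*0 = -165/37*0 = 0)
J + (21494 + 15113)*(22256 + f(-53)) = 0 + (21494 + 15113)*(22256 + (38 + 2*(-53))) = 0 + 36607*(22256 + (38 - 106)) = 0 + 36607*(22256 - 68) = 0 + 36607*22188 = 0 + 812236116 = 812236116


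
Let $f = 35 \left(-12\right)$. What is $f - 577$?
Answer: $-997$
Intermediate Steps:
$f = -420$
$f - 577 = -420 - 577 = -997$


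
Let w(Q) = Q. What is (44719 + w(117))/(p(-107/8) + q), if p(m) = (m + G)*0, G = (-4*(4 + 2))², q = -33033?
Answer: -4076/3003 ≈ -1.3573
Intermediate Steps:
G = 576 (G = (-4*6)² = (-24)² = 576)
p(m) = 0 (p(m) = (m + 576)*0 = (576 + m)*0 = 0)
(44719 + w(117))/(p(-107/8) + q) = (44719 + 117)/(0 - 33033) = 44836/(-33033) = 44836*(-1/33033) = -4076/3003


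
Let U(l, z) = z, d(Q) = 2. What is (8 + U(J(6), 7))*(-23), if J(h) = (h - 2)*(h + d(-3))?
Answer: -345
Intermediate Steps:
J(h) = (-2 + h)*(2 + h) (J(h) = (h - 2)*(h + 2) = (-2 + h)*(2 + h))
(8 + U(J(6), 7))*(-23) = (8 + 7)*(-23) = 15*(-23) = -345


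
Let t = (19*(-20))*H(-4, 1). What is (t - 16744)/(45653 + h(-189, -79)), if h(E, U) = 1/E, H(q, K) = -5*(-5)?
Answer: -1240029/2157104 ≈ -0.57486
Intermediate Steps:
H(q, K) = 25
t = -9500 (t = (19*(-20))*25 = -380*25 = -9500)
(t - 16744)/(45653 + h(-189, -79)) = (-9500 - 16744)/(45653 + 1/(-189)) = -26244/(45653 - 1/189) = -26244/8628416/189 = -26244*189/8628416 = -1240029/2157104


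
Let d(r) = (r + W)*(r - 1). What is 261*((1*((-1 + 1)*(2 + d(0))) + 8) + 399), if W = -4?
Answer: 106227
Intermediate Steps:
d(r) = (-1 + r)*(-4 + r) (d(r) = (r - 4)*(r - 1) = (-4 + r)*(-1 + r) = (-1 + r)*(-4 + r))
261*((1*((-1 + 1)*(2 + d(0))) + 8) + 399) = 261*((1*((-1 + 1)*(2 + (4 + 0**2 - 5*0))) + 8) + 399) = 261*((1*(0*(2 + (4 + 0 + 0))) + 8) + 399) = 261*((1*(0*(2 + 4)) + 8) + 399) = 261*((1*(0*6) + 8) + 399) = 261*((1*0 + 8) + 399) = 261*((0 + 8) + 399) = 261*(8 + 399) = 261*407 = 106227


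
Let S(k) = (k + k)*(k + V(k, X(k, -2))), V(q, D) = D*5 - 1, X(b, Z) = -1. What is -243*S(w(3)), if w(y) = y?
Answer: 4374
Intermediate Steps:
V(q, D) = -1 + 5*D (V(q, D) = 5*D - 1 = -1 + 5*D)
S(k) = 2*k*(-6 + k) (S(k) = (k + k)*(k + (-1 + 5*(-1))) = (2*k)*(k + (-1 - 5)) = (2*k)*(k - 6) = (2*k)*(-6 + k) = 2*k*(-6 + k))
-243*S(w(3)) = -486*3*(-6 + 3) = -486*3*(-3) = -243*(-18) = 4374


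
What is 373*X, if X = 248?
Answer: 92504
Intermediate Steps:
373*X = 373*248 = 92504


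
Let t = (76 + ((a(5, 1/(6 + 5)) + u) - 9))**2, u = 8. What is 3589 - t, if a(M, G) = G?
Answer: -248007/121 ≈ -2049.6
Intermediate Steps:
t = 682276/121 (t = (76 + ((1/(6 + 5) + 8) - 9))**2 = (76 + ((1/11 + 8) - 9))**2 = (76 + (89/11 - 9))**2 = (76 - 10/11)**2 = (826/11)**2 = 682276/121 ≈ 5638.6)
3589 - t = 3589 - 1*682276/121 = 3589 - 682276/121 = -248007/121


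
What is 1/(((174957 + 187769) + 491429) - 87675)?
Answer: 1/766480 ≈ 1.3047e-6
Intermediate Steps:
1/(((174957 + 187769) + 491429) - 87675) = 1/((362726 + 491429) - 87675) = 1/(854155 - 87675) = 1/766480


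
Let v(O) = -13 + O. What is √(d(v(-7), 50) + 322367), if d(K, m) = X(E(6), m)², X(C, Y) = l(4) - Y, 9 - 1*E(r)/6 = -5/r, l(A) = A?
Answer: √324483 ≈ 569.63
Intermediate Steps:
E(r) = 54 + 30/r (E(r) = 54 - (-30)/r = 54 + 30/r)
X(C, Y) = 4 - Y
d(K, m) = (4 - m)²
√(d(v(-7), 50) + 322367) = √((-4 + 50)² + 322367) = √(46² + 322367) = √(2116 + 322367) = √324483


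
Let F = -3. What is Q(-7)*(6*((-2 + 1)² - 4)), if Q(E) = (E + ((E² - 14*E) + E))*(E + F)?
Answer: 23940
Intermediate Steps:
Q(E) = (-3 + E)*(E² - 12*E) (Q(E) = (E + ((E² - 14*E) + E))*(E - 3) = (E + (E² - 13*E))*(-3 + E) = (E² - 12*E)*(-3 + E) = (-3 + E)*(E² - 12*E))
Q(-7)*(6*((-2 + 1)² - 4)) = (-7*(36 + (-7)² - 15*(-7)))*(6*((-2 + 1)² - 4)) = (-7*(36 + 49 + 105))*(6*((-1)² - 4)) = (-7*190)*(6*(1 - 4)) = -7980*(-3) = -1330*(-18) = 23940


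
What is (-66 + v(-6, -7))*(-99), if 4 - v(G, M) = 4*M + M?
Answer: 2673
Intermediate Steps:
v(G, M) = 4 - 5*M (v(G, M) = 4 - (4*M + M) = 4 - 5*M)
(-66 + v(-6, -7))*(-99) = (-66 + (4 - 5*(-7)))*(-99) = (-66 + (4 + 35))*(-99) = (-66 + 39)*(-99) = -27*(-99) = 2673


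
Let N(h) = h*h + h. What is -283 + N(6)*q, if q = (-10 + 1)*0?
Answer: -283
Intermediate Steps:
q = 0 (q = -9*0 = 0)
N(h) = h + h² (N(h) = h² + h = h + h²)
-283 + N(6)*q = -283 + (6*(1 + 6))*0 = -283 + (6*7)*0 = -283 + 42*0 = -283 + 0 = -283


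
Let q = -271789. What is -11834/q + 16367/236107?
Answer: 7242460801/64171285423 ≈ 0.11286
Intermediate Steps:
-11834/q + 16367/236107 = -11834/(-271789) + 16367/236107 = -11834*(-1/271789) + 16367*(1/236107) = 11834/271789 + 16367/236107 = 7242460801/64171285423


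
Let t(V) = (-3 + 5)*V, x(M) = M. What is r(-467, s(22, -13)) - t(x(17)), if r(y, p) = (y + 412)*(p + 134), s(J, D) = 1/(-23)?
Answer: -170237/23 ≈ -7401.6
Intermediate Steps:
s(J, D) = -1/23
r(y, p) = (134 + p)*(412 + y) (r(y, p) = (412 + y)*(134 + p) = (134 + p)*(412 + y))
t(V) = 2*V
r(-467, s(22, -13)) - t(x(17)) = (55208 + 134*(-467) + 412*(-1/23) - 1/23*(-467)) - 2*17 = (55208 - 62578 - 412/23 + 467/23) - 1*34 = -169455/23 - 34 = -170237/23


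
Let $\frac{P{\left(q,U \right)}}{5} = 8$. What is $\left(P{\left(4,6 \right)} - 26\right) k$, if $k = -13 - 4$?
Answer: $-238$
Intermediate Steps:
$P{\left(q,U \right)} = 40$ ($P{\left(q,U \right)} = 5 \cdot 8 = 40$)
$k = -17$
$\left(P{\left(4,6 \right)} - 26\right) k = \left(40 - 26\right) \left(-17\right) = 14 \left(-17\right) = -238$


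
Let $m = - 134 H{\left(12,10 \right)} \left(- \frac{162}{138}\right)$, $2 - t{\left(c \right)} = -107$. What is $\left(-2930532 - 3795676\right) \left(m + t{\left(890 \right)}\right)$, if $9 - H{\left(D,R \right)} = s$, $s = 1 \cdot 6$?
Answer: $- \frac{89868865088}{23} \approx -3.9073 \cdot 10^{9}$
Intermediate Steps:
$s = 6$
$H{\left(D,R \right)} = 3$ ($H{\left(D,R \right)} = 9 - 6 = 3$)
$t{\left(c \right)} = 109$ ($t{\left(c \right)} = 2 - -107 = 2 + 107 = 109$)
$m = \frac{10854}{23}$ ($m = \left(-134\right) 3 \left(- \frac{162}{138}\right) = - 402 \left(\left(-162\right) \frac{1}{138}\right) = \left(-402\right) \left(- \frac{27}{23}\right) = \frac{10854}{23} \approx 471.91$)
$\left(-2930532 - 3795676\right) \left(m + t{\left(890 \right)}\right) = \left(-2930532 - 3795676\right) \left(\frac{10854}{23} + 109\right) = \left(-6726208\right) \frac{13361}{23} = - \frac{89868865088}{23}$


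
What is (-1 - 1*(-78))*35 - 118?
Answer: 2577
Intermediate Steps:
(-1 - 1*(-78))*35 - 118 = (-1 + 78)*35 - 118 = 77*35 - 118 = 2695 - 118 = 2577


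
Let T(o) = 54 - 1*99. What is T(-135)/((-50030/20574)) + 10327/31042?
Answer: 2925627467/155303126 ≈ 18.838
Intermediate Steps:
T(o) = -45 (T(o) = 54 - 99 = -45)
T(-135)/((-50030/20574)) + 10327/31042 = -45/((-50030/20574)) + 10327/31042 = -45/((-50030*1/20574)) + 10327*(1/31042) = -45/(-25015/10287) + 10327/31042 = -45*(-10287/25015) + 10327/31042 = 92583/5003 + 10327/31042 = 2925627467/155303126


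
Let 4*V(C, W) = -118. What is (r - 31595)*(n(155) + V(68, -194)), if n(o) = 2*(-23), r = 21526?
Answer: 1520419/2 ≈ 7.6021e+5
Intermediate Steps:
n(o) = -46
V(C, W) = -59/2 (V(C, W) = (¼)*(-118) = -59/2)
(r - 31595)*(n(155) + V(68, -194)) = (21526 - 31595)*(-46 - 59/2) = -10069*(-151/2) = 1520419/2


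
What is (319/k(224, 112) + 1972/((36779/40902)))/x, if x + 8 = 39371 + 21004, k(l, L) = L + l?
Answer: 27113070485/745999932048 ≈ 0.036345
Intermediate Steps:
x = 60367 (x = -8 + (39371 + 21004) = -8 + 60375 = 60367)
(319/k(224, 112) + 1972/((36779/40902)))/x = (319/(112 + 224) + 1972/((36779/40902)))/60367 = (319/336 + 1972/((36779*(1/40902))))*(1/60367) = (319*(1/336) + 1972/(36779/40902))*(1/60367) = (319/336 + 1972*(40902/36779))*(1/60367) = (319/336 + 80658744/36779)*(1/60367) = (27113070485/12357744)*(1/60367) = 27113070485/745999932048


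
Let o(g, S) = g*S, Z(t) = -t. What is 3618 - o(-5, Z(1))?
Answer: 3613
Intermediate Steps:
o(g, S) = S*g
3618 - o(-5, Z(1)) = 3618 - (-1*1)*(-5) = 3618 - (-1)*(-5) = 3618 - 1*5 = 3618 - 5 = 3613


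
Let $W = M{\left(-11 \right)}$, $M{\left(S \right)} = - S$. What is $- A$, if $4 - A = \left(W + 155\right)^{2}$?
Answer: $27552$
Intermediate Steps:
$W = 11$ ($W = \left(-1\right) \left(-11\right) = 11$)
$A = -27552$ ($A = 4 - \left(11 + 155\right)^{2} = 4 - 166^{2} = 4 - 27556 = -27552$)
$- A = \left(-1\right) \left(-27552\right) = 27552$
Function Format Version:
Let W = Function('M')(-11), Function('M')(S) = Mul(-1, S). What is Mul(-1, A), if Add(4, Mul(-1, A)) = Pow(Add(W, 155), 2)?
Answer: 27552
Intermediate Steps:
W = 11 (W = Mul(-1, -11) = 11)
A = -27552 (A = Add(4, Mul(-1, Pow(Add(11, 155), 2))) = Add(4, Mul(-1, Pow(166, 2))) = Add(4, Mul(-1, 27556)) = Add(4, -27556) = -27552)
Mul(-1, A) = Mul(-1, -27552) = 27552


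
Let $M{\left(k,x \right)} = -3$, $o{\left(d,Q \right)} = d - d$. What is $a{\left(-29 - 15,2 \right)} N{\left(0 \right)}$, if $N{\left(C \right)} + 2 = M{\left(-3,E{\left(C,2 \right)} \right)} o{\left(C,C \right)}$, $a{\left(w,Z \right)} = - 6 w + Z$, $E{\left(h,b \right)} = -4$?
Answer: $-532$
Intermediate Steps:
$o{\left(d,Q \right)} = 0$
$a{\left(w,Z \right)} = Z - 6 w$
$N{\left(C \right)} = -2$ ($N{\left(C \right)} = -2 - 0 = -2 + 0 = -2$)
$a{\left(-29 - 15,2 \right)} N{\left(0 \right)} = \left(2 - 6 \left(-29 - 15\right)\right) \left(-2\right) = \left(2 - -264\right) \left(-2\right) = \left(2 + 264\right) \left(-2\right) = 266 \left(-2\right) = -532$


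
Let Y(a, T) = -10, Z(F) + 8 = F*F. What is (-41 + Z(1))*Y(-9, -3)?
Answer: 480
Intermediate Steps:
Z(F) = -8 + F² (Z(F) = -8 + F*F = -8 + F²)
(-41 + Z(1))*Y(-9, -3) = (-41 + (-8 + 1²))*(-10) = (-41 + (-8 + 1))*(-10) = (-41 - 7)*(-10) = -48*(-10) = 480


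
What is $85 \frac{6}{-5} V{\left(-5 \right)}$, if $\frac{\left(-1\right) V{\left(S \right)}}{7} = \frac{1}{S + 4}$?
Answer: $-714$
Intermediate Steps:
$V{\left(S \right)} = - \frac{7}{4 + S}$ ($V{\left(S \right)} = - \frac{7}{S + 4} = - \frac{7}{4 + S}$)
$85 \frac{6}{-5} V{\left(-5 \right)} = 85 \frac{6}{-5} \left(- \frac{7}{4 - 5}\right) = 85 \cdot 6 \left(- \frac{1}{5}\right) \left(- \frac{7}{-1}\right) = 85 \left(- \frac{6 \left(\left(-7\right) \left(-1\right)\right)}{5}\right) = 85 \left(\left(- \frac{6}{5}\right) 7\right) = 85 \left(- \frac{42}{5}\right) = -714$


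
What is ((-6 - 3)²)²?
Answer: 6561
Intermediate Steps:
((-6 - 3)²)² = ((-9)²)² = 81² = 6561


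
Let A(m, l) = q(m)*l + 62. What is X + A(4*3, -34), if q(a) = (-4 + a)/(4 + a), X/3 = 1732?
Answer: 5241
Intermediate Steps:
X = 5196 (X = 3*1732 = 5196)
A(m, l) = 62 + l*(-4 + m)/(4 + m) (A(m, l) = ((-4 + m)/(4 + m))*l + 62 = l*(-4 + m)/(4 + m) + 62 = 62 + l*(-4 + m)/(4 + m))
X + A(4*3, -34) = 5196 + (248 + 62*(4*3) - 34*(-4 + 4*3))/(4 + 4*3) = 5196 + (248 + 62*12 - 34*(-4 + 12))/(4 + 12) = 5196 + (248 + 744 - 34*8)/16 = 5196 + (248 + 744 - 272)/16 = 5196 + (1/16)*720 = 5196 + 45 = 5241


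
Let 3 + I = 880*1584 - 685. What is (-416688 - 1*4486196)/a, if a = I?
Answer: -1225721/348308 ≈ -3.5191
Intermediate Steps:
I = 1393232 (I = -3 + (880*1584 - 685) = -3 + (1393920 - 685) = -3 + 1393235 = 1393232)
a = 1393232
(-416688 - 1*4486196)/a = (-416688 - 1*4486196)/1393232 = (-416688 - 4486196)*(1/1393232) = -4902884*1/1393232 = -1225721/348308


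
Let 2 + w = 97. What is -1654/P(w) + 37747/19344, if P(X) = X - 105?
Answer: 16186223/96720 ≈ 167.35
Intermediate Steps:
w = 95 (w = -2 + 97 = 95)
P(X) = -105 + X
-1654/P(w) + 37747/19344 = -1654/(-105 + 95) + 37747/19344 = -1654/(-10) + 37747*(1/19344) = -1654*(-⅒) + 37747/19344 = 827/5 + 37747/19344 = 16186223/96720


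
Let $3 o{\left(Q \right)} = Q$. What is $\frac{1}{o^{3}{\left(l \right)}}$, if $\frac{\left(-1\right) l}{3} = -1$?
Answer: $1$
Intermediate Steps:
$l = 3$ ($l = \left(-3\right) \left(-1\right) = 3$)
$o{\left(Q \right)} = \frac{Q}{3}$
$\frac{1}{o^{3}{\left(l \right)}} = \frac{1}{\left(\frac{1}{3} \cdot 3\right)^{3}} = \frac{1}{1^{3}} = 1^{-1} = 1$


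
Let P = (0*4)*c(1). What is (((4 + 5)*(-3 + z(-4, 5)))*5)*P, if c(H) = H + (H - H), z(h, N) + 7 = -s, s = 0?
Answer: 0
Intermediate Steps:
z(h, N) = -7 (z(h, N) = -7 - 1*0 = -7 + 0 = -7)
c(H) = H (c(H) = H + 0 = H)
P = 0 (P = (0*4)*1 = 0*1 = 0)
(((4 + 5)*(-3 + z(-4, 5)))*5)*P = (((4 + 5)*(-3 - 7))*5)*0 = ((9*(-10))*5)*0 = -90*5*0 = -450*0 = 0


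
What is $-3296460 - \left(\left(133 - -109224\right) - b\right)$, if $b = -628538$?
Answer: $-4034355$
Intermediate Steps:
$-3296460 - \left(\left(133 - -109224\right) - b\right) = -3296460 - \left(\left(133 - -109224\right) - -628538\right) = -3296460 - \left(\left(133 + 109224\right) + 628538\right) = -3296460 - \left(109357 + 628538\right) = -3296460 - 737895 = -4034355$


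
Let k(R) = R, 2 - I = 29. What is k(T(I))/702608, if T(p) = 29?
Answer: 29/702608 ≈ 4.1275e-5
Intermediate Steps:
I = -27 (I = 2 - 1*29 = 2 - 29 = -27)
k(T(I))/702608 = 29/702608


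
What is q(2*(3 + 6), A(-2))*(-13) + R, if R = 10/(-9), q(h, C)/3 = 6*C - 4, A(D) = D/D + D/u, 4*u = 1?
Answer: 16136/9 ≈ 1792.9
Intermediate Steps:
u = ¼ (u = (¼)*1 = ¼ ≈ 0.25000)
A(D) = 1 + 4*D (A(D) = D/D + D/(¼) = 1 + D*4 = 1 + 4*D)
q(h, C) = -12 + 18*C (q(h, C) = 3*(6*C - 4) = 3*(-4 + 6*C) = -12 + 18*C)
R = -10/9 (R = 10*(-⅑) = -10/9 ≈ -1.1111)
q(2*(3 + 6), A(-2))*(-13) + R = (-12 + 18*(1 + 4*(-2)))*(-13) - 10/9 = (-12 + 18*(1 - 8))*(-13) - 10/9 = (-12 + 18*(-7))*(-13) - 10/9 = (-12 - 126)*(-13) - 10/9 = -138*(-13) - 10/9 = 1794 - 10/9 = 16136/9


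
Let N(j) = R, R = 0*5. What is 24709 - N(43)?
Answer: 24709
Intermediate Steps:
R = 0
N(j) = 0
24709 - N(43) = 24709 - 1*0 = 24709 + 0 = 24709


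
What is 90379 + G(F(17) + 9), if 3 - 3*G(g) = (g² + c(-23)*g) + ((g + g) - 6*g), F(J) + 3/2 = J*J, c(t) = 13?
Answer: 722237/12 ≈ 60186.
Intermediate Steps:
F(J) = -3/2 + J² (F(J) = -3/2 + J*J = -3/2 + J²)
G(g) = 1 - 3*g - g²/3 (G(g) = 1 - ((g² + 13*g) + ((g + g) - 6*g))/3 = 1 - ((g² + 13*g) + (2*g - 6*g))/3 = 1 - ((g² + 13*g) - 4*g)/3 = 1 - (g² + 9*g)/3 = 1 + (-3*g - g²/3) = 1 - 3*g - g²/3)
90379 + G(F(17) + 9) = 90379 + (1 - 3*((-3/2 + 17²) + 9) - ((-3/2 + 17²) + 9)²/3) = 90379 + (1 - 3*((-3/2 + 289) + 9) - ((-3/2 + 289) + 9)²/3) = 90379 + (1 - 3*(575/2 + 9) - (575/2 + 9)²/3) = 90379 + (1 - 3*593/2 - (593/2)²/3) = 90379 + (1 - 1779/2 - ⅓*351649/4) = 90379 + (1 - 1779/2 - 351649/12) = 90379 - 362311/12 = 722237/12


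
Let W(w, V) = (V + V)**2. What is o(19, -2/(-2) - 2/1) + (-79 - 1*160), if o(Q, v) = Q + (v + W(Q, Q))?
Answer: 1223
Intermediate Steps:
W(w, V) = 4*V**2 (W(w, V) = (2*V)**2 = 4*V**2)
o(Q, v) = Q + v + 4*Q**2 (o(Q, v) = Q + (v + 4*Q**2) = Q + v + 4*Q**2)
o(19, -2/(-2) - 2/1) + (-79 - 1*160) = (19 + (-2/(-2) - 2/1) + 4*19**2) + (-79 - 1*160) = (19 + (-2*(-1/2) - 2*1) + 4*361) + (-79 - 160) = (19 + (1 - 2) + 1444) - 239 = (19 - 1 + 1444) - 239 = 1462 - 239 = 1223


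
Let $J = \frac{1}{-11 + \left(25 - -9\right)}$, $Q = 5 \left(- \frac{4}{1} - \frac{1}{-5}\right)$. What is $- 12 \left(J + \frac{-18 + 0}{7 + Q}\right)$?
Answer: $- \frac{426}{23} \approx -18.522$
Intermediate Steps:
$Q = -19$ ($Q = 5 \left(\left(-4\right) 1 - - \frac{1}{5}\right) = 5 \left(-4 + \frac{1}{5}\right) = 5 \left(- \frac{19}{5}\right) = -19$)
$J = \frac{1}{23}$ ($J = \frac{1}{-11 + \left(25 + 9\right)} = \frac{1}{-11 + 34} = \frac{1}{23} \approx 0.043478$)
$- 12 \left(J + \frac{-18 + 0}{7 + Q}\right) = - 12 \left(\frac{1}{23} + \frac{-18 + 0}{7 - 19}\right) = - 12 \left(\frac{1}{23} - \frac{18}{-12}\right) = - 12 \left(\frac{1}{23} - - \frac{3}{2}\right) = - 12 \left(\frac{1}{23} + \frac{3}{2}\right) = \left(-12\right) \frac{71}{46} = - \frac{426}{23}$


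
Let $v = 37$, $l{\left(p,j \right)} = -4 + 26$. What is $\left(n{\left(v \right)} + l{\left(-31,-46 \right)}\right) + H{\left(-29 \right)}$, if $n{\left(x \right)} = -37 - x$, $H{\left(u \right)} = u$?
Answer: $-81$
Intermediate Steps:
$l{\left(p,j \right)} = 22$
$\left(n{\left(v \right)} + l{\left(-31,-46 \right)}\right) + H{\left(-29 \right)} = \left(\left(-37 - 37\right) + 22\right) - 29 = \left(-74 + 22\right) - 29 = -52 - 29 = -81$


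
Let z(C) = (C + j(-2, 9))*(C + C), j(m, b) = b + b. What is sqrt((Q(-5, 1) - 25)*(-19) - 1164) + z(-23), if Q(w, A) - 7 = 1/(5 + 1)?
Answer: 230 + I*sqrt(29706)/6 ≈ 230.0 + 28.726*I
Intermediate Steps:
j(m, b) = 2*b
z(C) = 2*C*(18 + C) (z(C) = (C + 2*9)*(C + C) = (C + 18)*(2*C) = (18 + C)*(2*C) = 2*C*(18 + C))
Q(w, A) = 43/6 (Q(w, A) = 7 + 1/(5 + 1) = 7 + 1/6 = 43/6)
sqrt((Q(-5, 1) - 25)*(-19) - 1164) + z(-23) = sqrt((43/6 - 25)*(-19) - 1164) + 2*(-23)*(18 - 23) = sqrt(-107/6*(-19) - 1164) + 2*(-23)*(-5) = sqrt(2033/6 - 1164) + 230 = sqrt(-4951/6) + 230 = I*sqrt(29706)/6 + 230 = 230 + I*sqrt(29706)/6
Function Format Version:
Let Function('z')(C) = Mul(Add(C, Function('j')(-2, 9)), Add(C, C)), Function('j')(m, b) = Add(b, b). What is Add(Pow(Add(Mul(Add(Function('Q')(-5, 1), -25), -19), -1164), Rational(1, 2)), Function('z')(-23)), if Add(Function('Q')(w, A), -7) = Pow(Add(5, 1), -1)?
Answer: Add(230, Mul(Rational(1, 6), I, Pow(29706, Rational(1, 2)))) ≈ Add(230.00, Mul(28.726, I))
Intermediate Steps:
Function('j')(m, b) = Mul(2, b)
Function('z')(C) = Mul(2, C, Add(18, C)) (Function('z')(C) = Mul(Add(C, Mul(2, 9)), Add(C, C)) = Mul(Add(C, 18), Mul(2, C)) = Mul(Add(18, C), Mul(2, C)) = Mul(2, C, Add(18, C)))
Function('Q')(w, A) = Rational(43, 6) (Function('Q')(w, A) = Add(7, Pow(Add(5, 1), -1)) = Add(7, Pow(6, -1)) = Add(7, Rational(1, 6)) = Rational(43, 6))
Add(Pow(Add(Mul(Add(Function('Q')(-5, 1), -25), -19), -1164), Rational(1, 2)), Function('z')(-23)) = Add(Pow(Add(Mul(Add(Rational(43, 6), -25), -19), -1164), Rational(1, 2)), Mul(2, -23, Add(18, -23))) = Add(Pow(Add(Mul(Rational(-107, 6), -19), -1164), Rational(1, 2)), Mul(2, -23, -5)) = Add(Pow(Add(Rational(2033, 6), -1164), Rational(1, 2)), 230) = Add(Pow(Rational(-4951, 6), Rational(1, 2)), 230) = Add(Mul(Rational(1, 6), I, Pow(29706, Rational(1, 2))), 230) = Add(230, Mul(Rational(1, 6), I, Pow(29706, Rational(1, 2))))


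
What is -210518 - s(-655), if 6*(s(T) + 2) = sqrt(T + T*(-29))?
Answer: -210516 - sqrt(4585)/3 ≈ -2.1054e+5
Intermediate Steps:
s(T) = -2 + sqrt(7)*sqrt(-T)/3 (s(T) = -2 + sqrt(T + T*(-29))/6 = -2 + sqrt(T - 29*T)/6 = -2 + sqrt(-28*T)/6 = -2 + (2*sqrt(7)*sqrt(-T))/6 = -2 + sqrt(7)*sqrt(-T)/3)
-210518 - s(-655) = -210518 - (-2 + sqrt(7)*sqrt(-1*(-655))/3) = -210518 - (-2 + sqrt(7)*sqrt(655)/3) = -210518 - (-2 + sqrt(4585)/3) = -210518 + (2 - sqrt(4585)/3) = -210516 - sqrt(4585)/3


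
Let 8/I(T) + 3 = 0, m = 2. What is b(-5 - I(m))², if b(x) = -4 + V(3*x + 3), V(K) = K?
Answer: 64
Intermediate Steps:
I(T) = -8/3 (I(T) = 8/(-3 + 0) = 8/(-3) = 8*(-⅓) = -8/3)
b(x) = -1 + 3*x (b(x) = -4 + (3*x + 3) = -4 + (3 + 3*x) = -1 + 3*x)
b(-5 - I(m))² = (-1 + 3*(-5 - 1*(-8/3)))² = (-1 + 3*(-5 + 8/3))² = (-1 + 3*(-7/3))² = (-1 - 7)² = (-8)² = 64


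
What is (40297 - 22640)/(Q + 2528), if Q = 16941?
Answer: 17657/19469 ≈ 0.90693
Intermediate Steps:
(40297 - 22640)/(Q + 2528) = (40297 - 22640)/(16941 + 2528) = 17657/19469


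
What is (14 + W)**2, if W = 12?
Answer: 676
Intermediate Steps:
(14 + W)**2 = (14 + 12)**2 = 26**2 = 676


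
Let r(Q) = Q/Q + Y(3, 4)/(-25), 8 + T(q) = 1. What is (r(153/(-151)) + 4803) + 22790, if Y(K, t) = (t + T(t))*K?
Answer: 689859/25 ≈ 27594.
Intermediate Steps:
T(q) = -7 (T(q) = -8 + 1 = -7)
Y(K, t) = K*(-7 + t) (Y(K, t) = (t - 7)*K = (-7 + t)*K = K*(-7 + t))
r(Q) = 34/25 (r(Q) = Q/Q + (3*(-7 + 4))/(-25) = 1 + (3*(-3))*(-1/25) = 1 - 9*(-1/25) = 1 + 9/25 = 34/25)
(r(153/(-151)) + 4803) + 22790 = (34/25 + 4803) + 22790 = 120109/25 + 22790 = 689859/25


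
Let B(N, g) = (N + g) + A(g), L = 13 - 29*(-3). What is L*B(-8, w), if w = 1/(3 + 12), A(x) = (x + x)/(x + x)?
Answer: -2080/3 ≈ -693.33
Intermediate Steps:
L = 100 (L = 13 + 87 = 100)
A(x) = 1 (A(x) = (2*x)/((2*x)) = (2*x)*(1/(2*x)) = 1)
w = 1/15 ≈ 0.066667
B(N, g) = 1 + N + g (B(N, g) = (N + g) + 1 = 1 + N + g)
L*B(-8, w) = 100*(1 - 8 + 1/15) = 100*(-104/15) = -2080/3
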